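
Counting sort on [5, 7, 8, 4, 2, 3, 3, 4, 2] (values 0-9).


Input: [5, 7, 8, 4, 2, 3, 3, 4, 2]
Counts: [0, 0, 2, 2, 2, 1, 0, 1, 1, 0]

Sorted: [2, 2, 3, 3, 4, 4, 5, 7, 8]


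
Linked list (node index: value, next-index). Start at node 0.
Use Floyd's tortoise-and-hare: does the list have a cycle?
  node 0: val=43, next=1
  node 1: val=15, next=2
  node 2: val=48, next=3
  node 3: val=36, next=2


Floyd's tortoise (slow, +1) and hare (fast, +2):
  init: slow=0, fast=0
  step 1: slow=1, fast=2
  step 2: slow=2, fast=2
  slow == fast at node 2: cycle detected

Cycle: yes


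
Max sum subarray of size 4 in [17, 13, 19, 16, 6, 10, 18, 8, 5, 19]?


[0:4]: 65
[1:5]: 54
[2:6]: 51
[3:7]: 50
[4:8]: 42
[5:9]: 41
[6:10]: 50

Max: 65 at [0:4]


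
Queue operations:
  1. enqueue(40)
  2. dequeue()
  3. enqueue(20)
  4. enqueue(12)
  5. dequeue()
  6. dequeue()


enqueue(40) -> [40]
dequeue()->40, []
enqueue(20) -> [20]
enqueue(12) -> [20, 12]
dequeue()->20, [12]
dequeue()->12, []

Final queue: []


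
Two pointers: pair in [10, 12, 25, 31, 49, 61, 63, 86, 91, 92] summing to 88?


lo=0(10)+hi=9(92)=102
lo=0(10)+hi=8(91)=101
lo=0(10)+hi=7(86)=96
lo=0(10)+hi=6(63)=73
lo=1(12)+hi=6(63)=75
lo=2(25)+hi=6(63)=88

Yes: 25+63=88


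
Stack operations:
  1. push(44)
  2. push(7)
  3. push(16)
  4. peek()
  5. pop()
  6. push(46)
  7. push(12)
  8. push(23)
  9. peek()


push(44) -> [44]
push(7) -> [44, 7]
push(16) -> [44, 7, 16]
peek()->16
pop()->16, [44, 7]
push(46) -> [44, 7, 46]
push(12) -> [44, 7, 46, 12]
push(23) -> [44, 7, 46, 12, 23]
peek()->23

Final stack: [44, 7, 46, 12, 23]


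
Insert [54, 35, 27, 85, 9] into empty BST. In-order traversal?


Insert 54: root
Insert 35: L from 54
Insert 27: L from 54 -> L from 35
Insert 85: R from 54
Insert 9: L from 54 -> L from 35 -> L from 27

In-order: [9, 27, 35, 54, 85]


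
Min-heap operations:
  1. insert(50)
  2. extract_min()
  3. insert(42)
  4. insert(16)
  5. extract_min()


insert(50) -> [50]
extract_min()->50, []
insert(42) -> [42]
insert(16) -> [16, 42]
extract_min()->16, [42]

Final heap: [42]


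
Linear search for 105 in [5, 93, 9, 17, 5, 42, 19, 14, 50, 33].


i=0: 5!=105
i=1: 93!=105
i=2: 9!=105
i=3: 17!=105
i=4: 5!=105
i=5: 42!=105
i=6: 19!=105
i=7: 14!=105
i=8: 50!=105
i=9: 33!=105

Not found, 10 comps


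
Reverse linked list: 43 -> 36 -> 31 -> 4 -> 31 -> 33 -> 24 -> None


Step 1: curr=43, set curr.next=prev(None) | reversed so far: 43
Step 2: curr=36, set curr.next=prev(43) | reversed so far: 36 -> 43
Step 3: curr=31, set curr.next=prev(36) | reversed so far: 31 -> 36 -> 43
Step 4: curr=4, set curr.next=prev(31) | reversed so far: 4 -> 31 -> 36 -> 43
Step 5: curr=31, set curr.next=prev(4) | reversed so far: 31 -> 4 -> 31 -> 36 -> 43
Step 6: curr=33, set curr.next=prev(31) | reversed so far: 33 -> 31 -> 4 -> 31 -> 36 -> 43
Step 7: curr=24, set curr.next=prev(33) | reversed so far: 24 -> 33 -> 31 -> 4 -> 31 -> 36 -> 43

24 -> 33 -> 31 -> 4 -> 31 -> 36 -> 43 -> None


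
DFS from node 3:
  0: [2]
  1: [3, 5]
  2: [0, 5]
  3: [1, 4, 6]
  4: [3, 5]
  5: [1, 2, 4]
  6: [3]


Visit 3, push [6, 4, 1]
Visit 1, push [5]
Visit 5, push [4, 2]
Visit 2, push [0]
Visit 0, push []
Visit 4, push []
Visit 6, push []

DFS order: [3, 1, 5, 2, 0, 4, 6]


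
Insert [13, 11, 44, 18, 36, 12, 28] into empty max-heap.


Insert 13: [13]
Insert 11: [13, 11]
Insert 44: [44, 11, 13]
Insert 18: [44, 18, 13, 11]
Insert 36: [44, 36, 13, 11, 18]
Insert 12: [44, 36, 13, 11, 18, 12]
Insert 28: [44, 36, 28, 11, 18, 12, 13]

Final heap: [44, 36, 28, 11, 18, 12, 13]


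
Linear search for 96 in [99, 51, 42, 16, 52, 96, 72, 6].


i=0: 99!=96
i=1: 51!=96
i=2: 42!=96
i=3: 16!=96
i=4: 52!=96
i=5: 96==96 found!

Found at 5, 6 comps


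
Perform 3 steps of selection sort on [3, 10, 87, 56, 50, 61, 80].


Initial: [3, 10, 87, 56, 50, 61, 80]
Step 1: min=3 at 0
  Swap: [3, 10, 87, 56, 50, 61, 80]
Step 2: min=10 at 1
  Swap: [3, 10, 87, 56, 50, 61, 80]
Step 3: min=50 at 4
  Swap: [3, 10, 50, 56, 87, 61, 80]

After 3 steps: [3, 10, 50, 56, 87, 61, 80]


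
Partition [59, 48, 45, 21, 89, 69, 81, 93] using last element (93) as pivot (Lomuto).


Pivot: 93
  59 <= 93: advance i (no swap)
  48 <= 93: advance i (no swap)
  45 <= 93: advance i (no swap)
  21 <= 93: advance i (no swap)
  89 <= 93: advance i (no swap)
  69 <= 93: advance i (no swap)
  81 <= 93: advance i (no swap)
Place pivot at 7: [59, 48, 45, 21, 89, 69, 81, 93]

Partitioned: [59, 48, 45, 21, 89, 69, 81, 93]


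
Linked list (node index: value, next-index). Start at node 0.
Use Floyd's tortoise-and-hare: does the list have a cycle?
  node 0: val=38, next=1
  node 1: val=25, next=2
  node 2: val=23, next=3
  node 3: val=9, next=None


Floyd's tortoise (slow, +1) and hare (fast, +2):
  init: slow=0, fast=0
  step 1: slow=1, fast=2
  step 2: fast 2->3->None, no cycle

Cycle: no


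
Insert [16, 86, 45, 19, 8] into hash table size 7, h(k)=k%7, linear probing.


Insert 16: h=2 -> slot 2
Insert 86: h=2, 1 probes -> slot 3
Insert 45: h=3, 1 probes -> slot 4
Insert 19: h=5 -> slot 5
Insert 8: h=1 -> slot 1

Table: [None, 8, 16, 86, 45, 19, None]


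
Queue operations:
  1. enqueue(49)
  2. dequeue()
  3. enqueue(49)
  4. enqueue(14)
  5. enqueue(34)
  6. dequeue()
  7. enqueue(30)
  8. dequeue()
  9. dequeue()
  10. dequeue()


enqueue(49) -> [49]
dequeue()->49, []
enqueue(49) -> [49]
enqueue(14) -> [49, 14]
enqueue(34) -> [49, 14, 34]
dequeue()->49, [14, 34]
enqueue(30) -> [14, 34, 30]
dequeue()->14, [34, 30]
dequeue()->34, [30]
dequeue()->30, []

Final queue: []


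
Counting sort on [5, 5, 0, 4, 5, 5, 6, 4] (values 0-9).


Input: [5, 5, 0, 4, 5, 5, 6, 4]
Counts: [1, 0, 0, 0, 2, 4, 1, 0, 0, 0]

Sorted: [0, 4, 4, 5, 5, 5, 5, 6]


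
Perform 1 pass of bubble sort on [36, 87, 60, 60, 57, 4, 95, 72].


Initial: [36, 87, 60, 60, 57, 4, 95, 72]
Pass 1: [36, 60, 60, 57, 4, 87, 72, 95] (5 swaps)

After 1 pass: [36, 60, 60, 57, 4, 87, 72, 95]


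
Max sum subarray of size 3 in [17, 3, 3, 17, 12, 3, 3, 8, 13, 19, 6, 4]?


[0:3]: 23
[1:4]: 23
[2:5]: 32
[3:6]: 32
[4:7]: 18
[5:8]: 14
[6:9]: 24
[7:10]: 40
[8:11]: 38
[9:12]: 29

Max: 40 at [7:10]


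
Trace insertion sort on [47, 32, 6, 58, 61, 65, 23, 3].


Initial: [47, 32, 6, 58, 61, 65, 23, 3]
Insert 32: [32, 47, 6, 58, 61, 65, 23, 3]
Insert 6: [6, 32, 47, 58, 61, 65, 23, 3]
Insert 58: [6, 32, 47, 58, 61, 65, 23, 3]
Insert 61: [6, 32, 47, 58, 61, 65, 23, 3]
Insert 65: [6, 32, 47, 58, 61, 65, 23, 3]
Insert 23: [6, 23, 32, 47, 58, 61, 65, 3]
Insert 3: [3, 6, 23, 32, 47, 58, 61, 65]

Sorted: [3, 6, 23, 32, 47, 58, 61, 65]


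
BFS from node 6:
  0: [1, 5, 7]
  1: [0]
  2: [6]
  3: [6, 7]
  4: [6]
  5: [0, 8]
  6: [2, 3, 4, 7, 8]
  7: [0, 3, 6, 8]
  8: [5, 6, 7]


Visit 6, enqueue [2, 3, 4, 7, 8]
Visit 2, enqueue []
Visit 3, enqueue []
Visit 4, enqueue []
Visit 7, enqueue [0]
Visit 8, enqueue [5]
Visit 0, enqueue [1]
Visit 5, enqueue []
Visit 1, enqueue []

BFS order: [6, 2, 3, 4, 7, 8, 0, 5, 1]


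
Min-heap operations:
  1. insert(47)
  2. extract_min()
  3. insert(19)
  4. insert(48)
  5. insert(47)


insert(47) -> [47]
extract_min()->47, []
insert(19) -> [19]
insert(48) -> [19, 48]
insert(47) -> [19, 48, 47]

Final heap: [19, 48, 47]


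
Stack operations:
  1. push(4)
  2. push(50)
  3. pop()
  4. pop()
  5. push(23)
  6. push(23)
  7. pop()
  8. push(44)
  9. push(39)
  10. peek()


push(4) -> [4]
push(50) -> [4, 50]
pop()->50, [4]
pop()->4, []
push(23) -> [23]
push(23) -> [23, 23]
pop()->23, [23]
push(44) -> [23, 44]
push(39) -> [23, 44, 39]
peek()->39

Final stack: [23, 44, 39]


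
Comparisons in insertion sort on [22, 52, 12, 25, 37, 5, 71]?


Algorithm: insertion sort
Input: [22, 52, 12, 25, 37, 5, 71]
Sorted: [5, 12, 22, 25, 37, 52, 71]

13


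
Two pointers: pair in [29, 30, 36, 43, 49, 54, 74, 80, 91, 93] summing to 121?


lo=0(29)+hi=9(93)=122
lo=0(29)+hi=8(91)=120
lo=1(30)+hi=8(91)=121

Yes: 30+91=121


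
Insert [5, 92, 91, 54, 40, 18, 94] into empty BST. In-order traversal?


Insert 5: root
Insert 92: R from 5
Insert 91: R from 5 -> L from 92
Insert 54: R from 5 -> L from 92 -> L from 91
Insert 40: R from 5 -> L from 92 -> L from 91 -> L from 54
Insert 18: R from 5 -> L from 92 -> L from 91 -> L from 54 -> L from 40
Insert 94: R from 5 -> R from 92

In-order: [5, 18, 40, 54, 91, 92, 94]


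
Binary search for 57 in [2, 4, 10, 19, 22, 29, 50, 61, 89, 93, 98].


Step 1: lo=0, hi=10, mid=5, val=29
Step 2: lo=6, hi=10, mid=8, val=89
Step 3: lo=6, hi=7, mid=6, val=50
Step 4: lo=7, hi=7, mid=7, val=61

Not found


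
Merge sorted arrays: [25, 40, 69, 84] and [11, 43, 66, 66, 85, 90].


Take 11 from B
Take 25 from A
Take 40 from A
Take 43 from B
Take 66 from B
Take 66 from B
Take 69 from A
Take 84 from A

Merged: [11, 25, 40, 43, 66, 66, 69, 84, 85, 90]


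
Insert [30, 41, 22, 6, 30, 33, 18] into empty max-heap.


Insert 30: [30]
Insert 41: [41, 30]
Insert 22: [41, 30, 22]
Insert 6: [41, 30, 22, 6]
Insert 30: [41, 30, 22, 6, 30]
Insert 33: [41, 30, 33, 6, 30, 22]
Insert 18: [41, 30, 33, 6, 30, 22, 18]

Final heap: [41, 30, 33, 6, 30, 22, 18]


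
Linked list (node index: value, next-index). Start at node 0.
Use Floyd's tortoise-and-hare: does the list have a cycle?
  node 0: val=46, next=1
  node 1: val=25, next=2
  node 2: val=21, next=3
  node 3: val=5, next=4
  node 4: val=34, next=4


Floyd's tortoise (slow, +1) and hare (fast, +2):
  init: slow=0, fast=0
  step 1: slow=1, fast=2
  step 2: slow=2, fast=4
  step 3: slow=3, fast=4
  step 4: slow=4, fast=4
  slow == fast at node 4: cycle detected

Cycle: yes


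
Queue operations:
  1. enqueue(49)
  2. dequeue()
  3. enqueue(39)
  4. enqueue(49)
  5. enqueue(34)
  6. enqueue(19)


enqueue(49) -> [49]
dequeue()->49, []
enqueue(39) -> [39]
enqueue(49) -> [39, 49]
enqueue(34) -> [39, 49, 34]
enqueue(19) -> [39, 49, 34, 19]

Final queue: [39, 49, 34, 19]


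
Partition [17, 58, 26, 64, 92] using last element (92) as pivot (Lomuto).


Pivot: 92
  17 <= 92: advance i (no swap)
  58 <= 92: advance i (no swap)
  26 <= 92: advance i (no swap)
  64 <= 92: advance i (no swap)
Place pivot at 4: [17, 58, 26, 64, 92]

Partitioned: [17, 58, 26, 64, 92]


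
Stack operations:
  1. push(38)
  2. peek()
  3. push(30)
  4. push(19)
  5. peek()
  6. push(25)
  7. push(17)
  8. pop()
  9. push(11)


push(38) -> [38]
peek()->38
push(30) -> [38, 30]
push(19) -> [38, 30, 19]
peek()->19
push(25) -> [38, 30, 19, 25]
push(17) -> [38, 30, 19, 25, 17]
pop()->17, [38, 30, 19, 25]
push(11) -> [38, 30, 19, 25, 11]

Final stack: [38, 30, 19, 25, 11]


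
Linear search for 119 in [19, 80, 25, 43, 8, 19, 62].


i=0: 19!=119
i=1: 80!=119
i=2: 25!=119
i=3: 43!=119
i=4: 8!=119
i=5: 19!=119
i=6: 62!=119

Not found, 7 comps


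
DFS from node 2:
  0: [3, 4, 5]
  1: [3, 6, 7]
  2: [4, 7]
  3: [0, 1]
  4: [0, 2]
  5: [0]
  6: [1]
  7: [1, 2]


Visit 2, push [7, 4]
Visit 4, push [0]
Visit 0, push [5, 3]
Visit 3, push [1]
Visit 1, push [7, 6]
Visit 6, push []
Visit 7, push []
Visit 5, push []

DFS order: [2, 4, 0, 3, 1, 6, 7, 5]


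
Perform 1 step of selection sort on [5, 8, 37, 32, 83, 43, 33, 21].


Initial: [5, 8, 37, 32, 83, 43, 33, 21]
Step 1: min=5 at 0
  Swap: [5, 8, 37, 32, 83, 43, 33, 21]

After 1 step: [5, 8, 37, 32, 83, 43, 33, 21]


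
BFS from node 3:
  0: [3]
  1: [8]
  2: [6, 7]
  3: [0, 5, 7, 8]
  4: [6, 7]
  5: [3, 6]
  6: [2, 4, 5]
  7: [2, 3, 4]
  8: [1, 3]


Visit 3, enqueue [0, 5, 7, 8]
Visit 0, enqueue []
Visit 5, enqueue [6]
Visit 7, enqueue [2, 4]
Visit 8, enqueue [1]
Visit 6, enqueue []
Visit 2, enqueue []
Visit 4, enqueue []
Visit 1, enqueue []

BFS order: [3, 0, 5, 7, 8, 6, 2, 4, 1]


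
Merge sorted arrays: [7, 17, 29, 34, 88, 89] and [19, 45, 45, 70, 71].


Take 7 from A
Take 17 from A
Take 19 from B
Take 29 from A
Take 34 from A
Take 45 from B
Take 45 from B
Take 70 from B
Take 71 from B

Merged: [7, 17, 19, 29, 34, 45, 45, 70, 71, 88, 89]


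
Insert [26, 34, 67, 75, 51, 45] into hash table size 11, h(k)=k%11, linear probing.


Insert 26: h=4 -> slot 4
Insert 34: h=1 -> slot 1
Insert 67: h=1, 1 probes -> slot 2
Insert 75: h=9 -> slot 9
Insert 51: h=7 -> slot 7
Insert 45: h=1, 2 probes -> slot 3

Table: [None, 34, 67, 45, 26, None, None, 51, None, 75, None]


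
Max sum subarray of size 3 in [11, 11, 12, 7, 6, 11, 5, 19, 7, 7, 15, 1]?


[0:3]: 34
[1:4]: 30
[2:5]: 25
[3:6]: 24
[4:7]: 22
[5:8]: 35
[6:9]: 31
[7:10]: 33
[8:11]: 29
[9:12]: 23

Max: 35 at [5:8]


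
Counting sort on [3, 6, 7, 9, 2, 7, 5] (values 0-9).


Input: [3, 6, 7, 9, 2, 7, 5]
Counts: [0, 0, 1, 1, 0, 1, 1, 2, 0, 1]

Sorted: [2, 3, 5, 6, 7, 7, 9]


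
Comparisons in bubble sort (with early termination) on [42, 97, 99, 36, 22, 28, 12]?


Algorithm: bubble sort (with early termination)
Input: [42, 97, 99, 36, 22, 28, 12]
Sorted: [12, 22, 28, 36, 42, 97, 99]

21


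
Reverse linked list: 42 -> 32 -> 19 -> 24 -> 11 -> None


Step 1: curr=42, set curr.next=prev(None) | reversed so far: 42
Step 2: curr=32, set curr.next=prev(42) | reversed so far: 32 -> 42
Step 3: curr=19, set curr.next=prev(32) | reversed so far: 19 -> 32 -> 42
Step 4: curr=24, set curr.next=prev(19) | reversed so far: 24 -> 19 -> 32 -> 42
Step 5: curr=11, set curr.next=prev(24) | reversed so far: 11 -> 24 -> 19 -> 32 -> 42

11 -> 24 -> 19 -> 32 -> 42 -> None


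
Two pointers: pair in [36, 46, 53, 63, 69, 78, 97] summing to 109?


lo=0(36)+hi=6(97)=133
lo=0(36)+hi=5(78)=114
lo=0(36)+hi=4(69)=105
lo=1(46)+hi=4(69)=115
lo=1(46)+hi=3(63)=109

Yes: 46+63=109


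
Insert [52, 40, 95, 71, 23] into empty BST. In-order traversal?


Insert 52: root
Insert 40: L from 52
Insert 95: R from 52
Insert 71: R from 52 -> L from 95
Insert 23: L from 52 -> L from 40

In-order: [23, 40, 52, 71, 95]


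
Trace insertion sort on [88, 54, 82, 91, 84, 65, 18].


Initial: [88, 54, 82, 91, 84, 65, 18]
Insert 54: [54, 88, 82, 91, 84, 65, 18]
Insert 82: [54, 82, 88, 91, 84, 65, 18]
Insert 91: [54, 82, 88, 91, 84, 65, 18]
Insert 84: [54, 82, 84, 88, 91, 65, 18]
Insert 65: [54, 65, 82, 84, 88, 91, 18]
Insert 18: [18, 54, 65, 82, 84, 88, 91]

Sorted: [18, 54, 65, 82, 84, 88, 91]


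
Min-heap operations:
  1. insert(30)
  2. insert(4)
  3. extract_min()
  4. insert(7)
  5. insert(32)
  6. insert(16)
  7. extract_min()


insert(30) -> [30]
insert(4) -> [4, 30]
extract_min()->4, [30]
insert(7) -> [7, 30]
insert(32) -> [7, 30, 32]
insert(16) -> [7, 16, 32, 30]
extract_min()->7, [16, 30, 32]

Final heap: [16, 30, 32]


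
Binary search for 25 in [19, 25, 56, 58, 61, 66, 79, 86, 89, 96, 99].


Step 1: lo=0, hi=10, mid=5, val=66
Step 2: lo=0, hi=4, mid=2, val=56
Step 3: lo=0, hi=1, mid=0, val=19
Step 4: lo=1, hi=1, mid=1, val=25

Found at index 1


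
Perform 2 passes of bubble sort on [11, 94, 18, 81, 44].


Initial: [11, 94, 18, 81, 44]
Pass 1: [11, 18, 81, 44, 94] (3 swaps)
Pass 2: [11, 18, 44, 81, 94] (1 swaps)

After 2 passes: [11, 18, 44, 81, 94]


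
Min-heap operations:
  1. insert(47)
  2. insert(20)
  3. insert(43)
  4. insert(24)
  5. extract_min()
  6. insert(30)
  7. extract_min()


insert(47) -> [47]
insert(20) -> [20, 47]
insert(43) -> [20, 47, 43]
insert(24) -> [20, 24, 43, 47]
extract_min()->20, [24, 47, 43]
insert(30) -> [24, 30, 43, 47]
extract_min()->24, [30, 47, 43]

Final heap: [30, 47, 43]


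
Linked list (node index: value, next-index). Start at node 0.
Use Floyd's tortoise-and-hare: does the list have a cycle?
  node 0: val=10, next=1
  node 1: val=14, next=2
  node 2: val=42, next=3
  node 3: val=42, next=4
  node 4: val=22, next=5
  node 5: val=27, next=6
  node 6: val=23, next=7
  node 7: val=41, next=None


Floyd's tortoise (slow, +1) and hare (fast, +2):
  init: slow=0, fast=0
  step 1: slow=1, fast=2
  step 2: slow=2, fast=4
  step 3: slow=3, fast=6
  step 4: fast 6->7->None, no cycle

Cycle: no


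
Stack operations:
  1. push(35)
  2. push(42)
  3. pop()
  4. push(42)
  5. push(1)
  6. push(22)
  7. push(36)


push(35) -> [35]
push(42) -> [35, 42]
pop()->42, [35]
push(42) -> [35, 42]
push(1) -> [35, 42, 1]
push(22) -> [35, 42, 1, 22]
push(36) -> [35, 42, 1, 22, 36]

Final stack: [35, 42, 1, 22, 36]


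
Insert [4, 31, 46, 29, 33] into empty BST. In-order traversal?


Insert 4: root
Insert 31: R from 4
Insert 46: R from 4 -> R from 31
Insert 29: R from 4 -> L from 31
Insert 33: R from 4 -> R from 31 -> L from 46

In-order: [4, 29, 31, 33, 46]


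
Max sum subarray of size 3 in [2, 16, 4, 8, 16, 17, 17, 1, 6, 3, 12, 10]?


[0:3]: 22
[1:4]: 28
[2:5]: 28
[3:6]: 41
[4:7]: 50
[5:8]: 35
[6:9]: 24
[7:10]: 10
[8:11]: 21
[9:12]: 25

Max: 50 at [4:7]


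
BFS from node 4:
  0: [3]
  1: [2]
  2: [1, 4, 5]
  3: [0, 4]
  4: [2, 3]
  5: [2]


Visit 4, enqueue [2, 3]
Visit 2, enqueue [1, 5]
Visit 3, enqueue [0]
Visit 1, enqueue []
Visit 5, enqueue []
Visit 0, enqueue []

BFS order: [4, 2, 3, 1, 5, 0]


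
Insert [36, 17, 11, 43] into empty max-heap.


Insert 36: [36]
Insert 17: [36, 17]
Insert 11: [36, 17, 11]
Insert 43: [43, 36, 11, 17]

Final heap: [43, 36, 11, 17]


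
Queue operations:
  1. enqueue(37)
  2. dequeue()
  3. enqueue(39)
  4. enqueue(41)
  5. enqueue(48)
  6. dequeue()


enqueue(37) -> [37]
dequeue()->37, []
enqueue(39) -> [39]
enqueue(41) -> [39, 41]
enqueue(48) -> [39, 41, 48]
dequeue()->39, [41, 48]

Final queue: [41, 48]


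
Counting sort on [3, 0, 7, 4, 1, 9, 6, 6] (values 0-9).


Input: [3, 0, 7, 4, 1, 9, 6, 6]
Counts: [1, 1, 0, 1, 1, 0, 2, 1, 0, 1]

Sorted: [0, 1, 3, 4, 6, 6, 7, 9]


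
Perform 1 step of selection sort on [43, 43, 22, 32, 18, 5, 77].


Initial: [43, 43, 22, 32, 18, 5, 77]
Step 1: min=5 at 5
  Swap: [5, 43, 22, 32, 18, 43, 77]

After 1 step: [5, 43, 22, 32, 18, 43, 77]


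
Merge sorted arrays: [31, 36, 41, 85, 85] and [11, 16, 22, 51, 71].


Take 11 from B
Take 16 from B
Take 22 from B
Take 31 from A
Take 36 from A
Take 41 from A
Take 51 from B
Take 71 from B

Merged: [11, 16, 22, 31, 36, 41, 51, 71, 85, 85]


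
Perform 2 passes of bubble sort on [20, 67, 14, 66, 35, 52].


Initial: [20, 67, 14, 66, 35, 52]
Pass 1: [20, 14, 66, 35, 52, 67] (4 swaps)
Pass 2: [14, 20, 35, 52, 66, 67] (3 swaps)

After 2 passes: [14, 20, 35, 52, 66, 67]


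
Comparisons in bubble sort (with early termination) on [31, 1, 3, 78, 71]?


Algorithm: bubble sort (with early termination)
Input: [31, 1, 3, 78, 71]
Sorted: [1, 3, 31, 71, 78]

7


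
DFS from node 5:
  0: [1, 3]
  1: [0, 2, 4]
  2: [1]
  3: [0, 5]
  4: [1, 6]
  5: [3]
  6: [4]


Visit 5, push [3]
Visit 3, push [0]
Visit 0, push [1]
Visit 1, push [4, 2]
Visit 2, push []
Visit 4, push [6]
Visit 6, push []

DFS order: [5, 3, 0, 1, 2, 4, 6]


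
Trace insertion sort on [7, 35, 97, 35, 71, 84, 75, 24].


Initial: [7, 35, 97, 35, 71, 84, 75, 24]
Insert 35: [7, 35, 97, 35, 71, 84, 75, 24]
Insert 97: [7, 35, 97, 35, 71, 84, 75, 24]
Insert 35: [7, 35, 35, 97, 71, 84, 75, 24]
Insert 71: [7, 35, 35, 71, 97, 84, 75, 24]
Insert 84: [7, 35, 35, 71, 84, 97, 75, 24]
Insert 75: [7, 35, 35, 71, 75, 84, 97, 24]
Insert 24: [7, 24, 35, 35, 71, 75, 84, 97]

Sorted: [7, 24, 35, 35, 71, 75, 84, 97]


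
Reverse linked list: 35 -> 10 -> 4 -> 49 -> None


Step 1: curr=35, set curr.next=prev(None) | reversed so far: 35
Step 2: curr=10, set curr.next=prev(35) | reversed so far: 10 -> 35
Step 3: curr=4, set curr.next=prev(10) | reversed so far: 4 -> 10 -> 35
Step 4: curr=49, set curr.next=prev(4) | reversed so far: 49 -> 4 -> 10 -> 35

49 -> 4 -> 10 -> 35 -> None


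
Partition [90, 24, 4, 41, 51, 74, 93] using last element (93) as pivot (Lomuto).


Pivot: 93
  90 <= 93: advance i (no swap)
  24 <= 93: advance i (no swap)
  4 <= 93: advance i (no swap)
  41 <= 93: advance i (no swap)
  51 <= 93: advance i (no swap)
  74 <= 93: advance i (no swap)
Place pivot at 6: [90, 24, 4, 41, 51, 74, 93]

Partitioned: [90, 24, 4, 41, 51, 74, 93]


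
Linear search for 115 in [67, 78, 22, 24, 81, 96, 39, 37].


i=0: 67!=115
i=1: 78!=115
i=2: 22!=115
i=3: 24!=115
i=4: 81!=115
i=5: 96!=115
i=6: 39!=115
i=7: 37!=115

Not found, 8 comps


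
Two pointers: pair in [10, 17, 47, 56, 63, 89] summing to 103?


lo=0(10)+hi=5(89)=99
lo=1(17)+hi=5(89)=106
lo=1(17)+hi=4(63)=80
lo=2(47)+hi=4(63)=110
lo=2(47)+hi=3(56)=103

Yes: 47+56=103


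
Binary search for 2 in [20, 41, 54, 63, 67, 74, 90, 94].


Step 1: lo=0, hi=7, mid=3, val=63
Step 2: lo=0, hi=2, mid=1, val=41
Step 3: lo=0, hi=0, mid=0, val=20

Not found


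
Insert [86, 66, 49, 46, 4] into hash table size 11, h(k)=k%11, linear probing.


Insert 86: h=9 -> slot 9
Insert 66: h=0 -> slot 0
Insert 49: h=5 -> slot 5
Insert 46: h=2 -> slot 2
Insert 4: h=4 -> slot 4

Table: [66, None, 46, None, 4, 49, None, None, None, 86, None]


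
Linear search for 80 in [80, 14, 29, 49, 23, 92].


i=0: 80==80 found!

Found at 0, 1 comps


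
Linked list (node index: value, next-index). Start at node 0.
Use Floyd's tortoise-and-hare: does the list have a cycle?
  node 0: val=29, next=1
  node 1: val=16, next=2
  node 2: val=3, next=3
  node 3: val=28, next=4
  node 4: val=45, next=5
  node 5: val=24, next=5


Floyd's tortoise (slow, +1) and hare (fast, +2):
  init: slow=0, fast=0
  step 1: slow=1, fast=2
  step 2: slow=2, fast=4
  step 3: slow=3, fast=5
  step 4: slow=4, fast=5
  step 5: slow=5, fast=5
  slow == fast at node 5: cycle detected

Cycle: yes


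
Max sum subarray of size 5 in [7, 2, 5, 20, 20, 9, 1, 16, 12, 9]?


[0:5]: 54
[1:6]: 56
[2:7]: 55
[3:8]: 66
[4:9]: 58
[5:10]: 47

Max: 66 at [3:8]


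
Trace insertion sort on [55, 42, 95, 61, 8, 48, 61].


Initial: [55, 42, 95, 61, 8, 48, 61]
Insert 42: [42, 55, 95, 61, 8, 48, 61]
Insert 95: [42, 55, 95, 61, 8, 48, 61]
Insert 61: [42, 55, 61, 95, 8, 48, 61]
Insert 8: [8, 42, 55, 61, 95, 48, 61]
Insert 48: [8, 42, 48, 55, 61, 95, 61]
Insert 61: [8, 42, 48, 55, 61, 61, 95]

Sorted: [8, 42, 48, 55, 61, 61, 95]


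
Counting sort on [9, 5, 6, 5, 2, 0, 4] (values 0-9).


Input: [9, 5, 6, 5, 2, 0, 4]
Counts: [1, 0, 1, 0, 1, 2, 1, 0, 0, 1]

Sorted: [0, 2, 4, 5, 5, 6, 9]


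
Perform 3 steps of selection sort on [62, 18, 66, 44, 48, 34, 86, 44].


Initial: [62, 18, 66, 44, 48, 34, 86, 44]
Step 1: min=18 at 1
  Swap: [18, 62, 66, 44, 48, 34, 86, 44]
Step 2: min=34 at 5
  Swap: [18, 34, 66, 44, 48, 62, 86, 44]
Step 3: min=44 at 3
  Swap: [18, 34, 44, 66, 48, 62, 86, 44]

After 3 steps: [18, 34, 44, 66, 48, 62, 86, 44]


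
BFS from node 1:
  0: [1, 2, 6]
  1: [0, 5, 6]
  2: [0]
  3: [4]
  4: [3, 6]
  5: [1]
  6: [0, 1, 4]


Visit 1, enqueue [0, 5, 6]
Visit 0, enqueue [2]
Visit 5, enqueue []
Visit 6, enqueue [4]
Visit 2, enqueue []
Visit 4, enqueue [3]
Visit 3, enqueue []

BFS order: [1, 0, 5, 6, 2, 4, 3]


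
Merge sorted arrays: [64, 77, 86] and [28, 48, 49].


Take 28 from B
Take 48 from B
Take 49 from B

Merged: [28, 48, 49, 64, 77, 86]


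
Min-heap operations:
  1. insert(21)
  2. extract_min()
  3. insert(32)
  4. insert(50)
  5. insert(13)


insert(21) -> [21]
extract_min()->21, []
insert(32) -> [32]
insert(50) -> [32, 50]
insert(13) -> [13, 50, 32]

Final heap: [13, 50, 32]


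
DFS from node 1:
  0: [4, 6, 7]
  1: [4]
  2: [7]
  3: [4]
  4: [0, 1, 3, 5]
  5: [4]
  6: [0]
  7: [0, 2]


Visit 1, push [4]
Visit 4, push [5, 3, 0]
Visit 0, push [7, 6]
Visit 6, push []
Visit 7, push [2]
Visit 2, push []
Visit 3, push []
Visit 5, push []

DFS order: [1, 4, 0, 6, 7, 2, 3, 5]


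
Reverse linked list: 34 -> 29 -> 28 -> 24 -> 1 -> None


Step 1: curr=34, set curr.next=prev(None) | reversed so far: 34
Step 2: curr=29, set curr.next=prev(34) | reversed so far: 29 -> 34
Step 3: curr=28, set curr.next=prev(29) | reversed so far: 28 -> 29 -> 34
Step 4: curr=24, set curr.next=prev(28) | reversed so far: 24 -> 28 -> 29 -> 34
Step 5: curr=1, set curr.next=prev(24) | reversed so far: 1 -> 24 -> 28 -> 29 -> 34

1 -> 24 -> 28 -> 29 -> 34 -> None


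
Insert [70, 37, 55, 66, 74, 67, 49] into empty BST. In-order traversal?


Insert 70: root
Insert 37: L from 70
Insert 55: L from 70 -> R from 37
Insert 66: L from 70 -> R from 37 -> R from 55
Insert 74: R from 70
Insert 67: L from 70 -> R from 37 -> R from 55 -> R from 66
Insert 49: L from 70 -> R from 37 -> L from 55

In-order: [37, 49, 55, 66, 67, 70, 74]


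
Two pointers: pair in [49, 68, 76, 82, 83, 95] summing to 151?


lo=0(49)+hi=5(95)=144
lo=1(68)+hi=5(95)=163
lo=1(68)+hi=4(83)=151

Yes: 68+83=151


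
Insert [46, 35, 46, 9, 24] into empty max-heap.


Insert 46: [46]
Insert 35: [46, 35]
Insert 46: [46, 35, 46]
Insert 9: [46, 35, 46, 9]
Insert 24: [46, 35, 46, 9, 24]

Final heap: [46, 35, 46, 9, 24]


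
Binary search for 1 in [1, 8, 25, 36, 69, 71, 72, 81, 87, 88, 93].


Step 1: lo=0, hi=10, mid=5, val=71
Step 2: lo=0, hi=4, mid=2, val=25
Step 3: lo=0, hi=1, mid=0, val=1

Found at index 0


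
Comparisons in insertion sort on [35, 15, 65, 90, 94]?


Algorithm: insertion sort
Input: [35, 15, 65, 90, 94]
Sorted: [15, 35, 65, 90, 94]

4


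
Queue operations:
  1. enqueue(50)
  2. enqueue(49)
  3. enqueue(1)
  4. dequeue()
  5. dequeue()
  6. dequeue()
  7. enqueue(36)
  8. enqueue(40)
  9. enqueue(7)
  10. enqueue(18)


enqueue(50) -> [50]
enqueue(49) -> [50, 49]
enqueue(1) -> [50, 49, 1]
dequeue()->50, [49, 1]
dequeue()->49, [1]
dequeue()->1, []
enqueue(36) -> [36]
enqueue(40) -> [36, 40]
enqueue(7) -> [36, 40, 7]
enqueue(18) -> [36, 40, 7, 18]

Final queue: [36, 40, 7, 18]


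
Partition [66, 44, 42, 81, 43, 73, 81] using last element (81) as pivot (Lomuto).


Pivot: 81
  66 <= 81: advance i (no swap)
  44 <= 81: advance i (no swap)
  42 <= 81: advance i (no swap)
  81 <= 81: advance i (no swap)
  43 <= 81: advance i (no swap)
  73 <= 81: advance i (no swap)
Place pivot at 6: [66, 44, 42, 81, 43, 73, 81]

Partitioned: [66, 44, 42, 81, 43, 73, 81]


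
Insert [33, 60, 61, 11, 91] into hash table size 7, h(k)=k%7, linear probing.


Insert 33: h=5 -> slot 5
Insert 60: h=4 -> slot 4
Insert 61: h=5, 1 probes -> slot 6
Insert 11: h=4, 3 probes -> slot 0
Insert 91: h=0, 1 probes -> slot 1

Table: [11, 91, None, None, 60, 33, 61]


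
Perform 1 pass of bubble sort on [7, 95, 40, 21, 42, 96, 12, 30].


Initial: [7, 95, 40, 21, 42, 96, 12, 30]
Pass 1: [7, 40, 21, 42, 95, 12, 30, 96] (5 swaps)

After 1 pass: [7, 40, 21, 42, 95, 12, 30, 96]


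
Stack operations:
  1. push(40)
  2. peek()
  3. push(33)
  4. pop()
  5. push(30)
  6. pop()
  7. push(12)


push(40) -> [40]
peek()->40
push(33) -> [40, 33]
pop()->33, [40]
push(30) -> [40, 30]
pop()->30, [40]
push(12) -> [40, 12]

Final stack: [40, 12]


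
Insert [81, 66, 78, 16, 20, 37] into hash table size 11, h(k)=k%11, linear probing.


Insert 81: h=4 -> slot 4
Insert 66: h=0 -> slot 0
Insert 78: h=1 -> slot 1
Insert 16: h=5 -> slot 5
Insert 20: h=9 -> slot 9
Insert 37: h=4, 2 probes -> slot 6

Table: [66, 78, None, None, 81, 16, 37, None, None, 20, None]


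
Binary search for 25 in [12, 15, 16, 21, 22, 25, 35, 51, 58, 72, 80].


Step 1: lo=0, hi=10, mid=5, val=25

Found at index 5


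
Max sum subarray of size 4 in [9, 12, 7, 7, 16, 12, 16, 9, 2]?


[0:4]: 35
[1:5]: 42
[2:6]: 42
[3:7]: 51
[4:8]: 53
[5:9]: 39

Max: 53 at [4:8]


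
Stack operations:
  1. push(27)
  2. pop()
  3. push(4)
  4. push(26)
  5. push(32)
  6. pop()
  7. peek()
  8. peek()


push(27) -> [27]
pop()->27, []
push(4) -> [4]
push(26) -> [4, 26]
push(32) -> [4, 26, 32]
pop()->32, [4, 26]
peek()->26
peek()->26

Final stack: [4, 26]


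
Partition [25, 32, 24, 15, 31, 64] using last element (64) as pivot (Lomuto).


Pivot: 64
  25 <= 64: advance i (no swap)
  32 <= 64: advance i (no swap)
  24 <= 64: advance i (no swap)
  15 <= 64: advance i (no swap)
  31 <= 64: advance i (no swap)
Place pivot at 5: [25, 32, 24, 15, 31, 64]

Partitioned: [25, 32, 24, 15, 31, 64]


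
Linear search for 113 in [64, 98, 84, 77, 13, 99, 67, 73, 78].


i=0: 64!=113
i=1: 98!=113
i=2: 84!=113
i=3: 77!=113
i=4: 13!=113
i=5: 99!=113
i=6: 67!=113
i=7: 73!=113
i=8: 78!=113

Not found, 9 comps


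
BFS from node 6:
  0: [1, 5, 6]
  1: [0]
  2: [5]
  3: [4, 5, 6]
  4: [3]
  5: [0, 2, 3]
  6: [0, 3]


Visit 6, enqueue [0, 3]
Visit 0, enqueue [1, 5]
Visit 3, enqueue [4]
Visit 1, enqueue []
Visit 5, enqueue [2]
Visit 4, enqueue []
Visit 2, enqueue []

BFS order: [6, 0, 3, 1, 5, 4, 2]


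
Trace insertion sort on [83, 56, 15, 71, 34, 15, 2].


Initial: [83, 56, 15, 71, 34, 15, 2]
Insert 56: [56, 83, 15, 71, 34, 15, 2]
Insert 15: [15, 56, 83, 71, 34, 15, 2]
Insert 71: [15, 56, 71, 83, 34, 15, 2]
Insert 34: [15, 34, 56, 71, 83, 15, 2]
Insert 15: [15, 15, 34, 56, 71, 83, 2]
Insert 2: [2, 15, 15, 34, 56, 71, 83]

Sorted: [2, 15, 15, 34, 56, 71, 83]


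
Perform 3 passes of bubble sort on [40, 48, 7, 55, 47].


Initial: [40, 48, 7, 55, 47]
Pass 1: [40, 7, 48, 47, 55] (2 swaps)
Pass 2: [7, 40, 47, 48, 55] (2 swaps)
Pass 3: [7, 40, 47, 48, 55] (0 swaps)

After 3 passes: [7, 40, 47, 48, 55]


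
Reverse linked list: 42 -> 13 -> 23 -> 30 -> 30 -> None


Step 1: curr=42, set curr.next=prev(None) | reversed so far: 42
Step 2: curr=13, set curr.next=prev(42) | reversed so far: 13 -> 42
Step 3: curr=23, set curr.next=prev(13) | reversed so far: 23 -> 13 -> 42
Step 4: curr=30, set curr.next=prev(23) | reversed so far: 30 -> 23 -> 13 -> 42
Step 5: curr=30, set curr.next=prev(30) | reversed so far: 30 -> 30 -> 23 -> 13 -> 42

30 -> 30 -> 23 -> 13 -> 42 -> None


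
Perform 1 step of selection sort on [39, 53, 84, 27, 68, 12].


Initial: [39, 53, 84, 27, 68, 12]
Step 1: min=12 at 5
  Swap: [12, 53, 84, 27, 68, 39]

After 1 step: [12, 53, 84, 27, 68, 39]


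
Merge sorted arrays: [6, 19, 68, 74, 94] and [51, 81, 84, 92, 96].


Take 6 from A
Take 19 from A
Take 51 from B
Take 68 from A
Take 74 from A
Take 81 from B
Take 84 from B
Take 92 from B
Take 94 from A

Merged: [6, 19, 51, 68, 74, 81, 84, 92, 94, 96]


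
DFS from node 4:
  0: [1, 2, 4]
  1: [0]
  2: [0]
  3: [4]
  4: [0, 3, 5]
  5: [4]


Visit 4, push [5, 3, 0]
Visit 0, push [2, 1]
Visit 1, push []
Visit 2, push []
Visit 3, push []
Visit 5, push []

DFS order: [4, 0, 1, 2, 3, 5]


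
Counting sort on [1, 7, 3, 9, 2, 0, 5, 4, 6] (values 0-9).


Input: [1, 7, 3, 9, 2, 0, 5, 4, 6]
Counts: [1, 1, 1, 1, 1, 1, 1, 1, 0, 1]

Sorted: [0, 1, 2, 3, 4, 5, 6, 7, 9]


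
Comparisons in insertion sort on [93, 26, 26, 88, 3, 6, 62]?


Algorithm: insertion sort
Input: [93, 26, 26, 88, 3, 6, 62]
Sorted: [3, 6, 26, 26, 62, 88, 93]

17


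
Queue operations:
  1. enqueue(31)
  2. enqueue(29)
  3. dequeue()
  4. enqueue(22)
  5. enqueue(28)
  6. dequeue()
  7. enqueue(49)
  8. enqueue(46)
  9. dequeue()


enqueue(31) -> [31]
enqueue(29) -> [31, 29]
dequeue()->31, [29]
enqueue(22) -> [29, 22]
enqueue(28) -> [29, 22, 28]
dequeue()->29, [22, 28]
enqueue(49) -> [22, 28, 49]
enqueue(46) -> [22, 28, 49, 46]
dequeue()->22, [28, 49, 46]

Final queue: [28, 49, 46]


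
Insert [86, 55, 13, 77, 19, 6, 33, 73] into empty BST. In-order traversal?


Insert 86: root
Insert 55: L from 86
Insert 13: L from 86 -> L from 55
Insert 77: L from 86 -> R from 55
Insert 19: L from 86 -> L from 55 -> R from 13
Insert 6: L from 86 -> L from 55 -> L from 13
Insert 33: L from 86 -> L from 55 -> R from 13 -> R from 19
Insert 73: L from 86 -> R from 55 -> L from 77

In-order: [6, 13, 19, 33, 55, 73, 77, 86]


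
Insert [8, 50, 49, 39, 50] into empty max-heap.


Insert 8: [8]
Insert 50: [50, 8]
Insert 49: [50, 8, 49]
Insert 39: [50, 39, 49, 8]
Insert 50: [50, 50, 49, 8, 39]

Final heap: [50, 50, 49, 8, 39]


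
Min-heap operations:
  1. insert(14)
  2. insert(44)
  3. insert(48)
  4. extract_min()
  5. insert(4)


insert(14) -> [14]
insert(44) -> [14, 44]
insert(48) -> [14, 44, 48]
extract_min()->14, [44, 48]
insert(4) -> [4, 48, 44]

Final heap: [4, 48, 44]


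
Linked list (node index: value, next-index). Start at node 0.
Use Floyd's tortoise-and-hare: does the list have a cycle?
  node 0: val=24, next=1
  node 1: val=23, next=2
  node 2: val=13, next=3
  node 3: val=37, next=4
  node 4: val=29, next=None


Floyd's tortoise (slow, +1) and hare (fast, +2):
  init: slow=0, fast=0
  step 1: slow=1, fast=2
  step 2: slow=2, fast=4
  step 3: fast -> None, no cycle

Cycle: no


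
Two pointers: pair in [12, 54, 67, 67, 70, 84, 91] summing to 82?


lo=0(12)+hi=6(91)=103
lo=0(12)+hi=5(84)=96
lo=0(12)+hi=4(70)=82

Yes: 12+70=82


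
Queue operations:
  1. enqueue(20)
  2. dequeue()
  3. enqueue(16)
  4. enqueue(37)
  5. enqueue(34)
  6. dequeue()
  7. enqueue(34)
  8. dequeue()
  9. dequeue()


enqueue(20) -> [20]
dequeue()->20, []
enqueue(16) -> [16]
enqueue(37) -> [16, 37]
enqueue(34) -> [16, 37, 34]
dequeue()->16, [37, 34]
enqueue(34) -> [37, 34, 34]
dequeue()->37, [34, 34]
dequeue()->34, [34]

Final queue: [34]


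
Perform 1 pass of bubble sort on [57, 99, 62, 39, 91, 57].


Initial: [57, 99, 62, 39, 91, 57]
Pass 1: [57, 62, 39, 91, 57, 99] (4 swaps)

After 1 pass: [57, 62, 39, 91, 57, 99]


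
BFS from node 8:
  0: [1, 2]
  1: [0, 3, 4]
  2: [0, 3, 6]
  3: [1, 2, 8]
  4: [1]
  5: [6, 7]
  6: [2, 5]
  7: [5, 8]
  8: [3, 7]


Visit 8, enqueue [3, 7]
Visit 3, enqueue [1, 2]
Visit 7, enqueue [5]
Visit 1, enqueue [0, 4]
Visit 2, enqueue [6]
Visit 5, enqueue []
Visit 0, enqueue []
Visit 4, enqueue []
Visit 6, enqueue []

BFS order: [8, 3, 7, 1, 2, 5, 0, 4, 6]


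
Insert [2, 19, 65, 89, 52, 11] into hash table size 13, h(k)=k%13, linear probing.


Insert 2: h=2 -> slot 2
Insert 19: h=6 -> slot 6
Insert 65: h=0 -> slot 0
Insert 89: h=11 -> slot 11
Insert 52: h=0, 1 probes -> slot 1
Insert 11: h=11, 1 probes -> slot 12

Table: [65, 52, 2, None, None, None, 19, None, None, None, None, 89, 11]


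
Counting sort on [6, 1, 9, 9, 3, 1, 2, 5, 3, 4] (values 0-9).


Input: [6, 1, 9, 9, 3, 1, 2, 5, 3, 4]
Counts: [0, 2, 1, 2, 1, 1, 1, 0, 0, 2]

Sorted: [1, 1, 2, 3, 3, 4, 5, 6, 9, 9]


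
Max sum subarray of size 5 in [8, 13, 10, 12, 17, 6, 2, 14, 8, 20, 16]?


[0:5]: 60
[1:6]: 58
[2:7]: 47
[3:8]: 51
[4:9]: 47
[5:10]: 50
[6:11]: 60

Max: 60 at [0:5]


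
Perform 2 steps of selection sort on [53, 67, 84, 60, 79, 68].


Initial: [53, 67, 84, 60, 79, 68]
Step 1: min=53 at 0
  Swap: [53, 67, 84, 60, 79, 68]
Step 2: min=60 at 3
  Swap: [53, 60, 84, 67, 79, 68]

After 2 steps: [53, 60, 84, 67, 79, 68]


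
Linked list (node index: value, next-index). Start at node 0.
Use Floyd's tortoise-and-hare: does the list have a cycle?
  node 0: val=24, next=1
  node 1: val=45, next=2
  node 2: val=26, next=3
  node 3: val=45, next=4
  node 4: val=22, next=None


Floyd's tortoise (slow, +1) and hare (fast, +2):
  init: slow=0, fast=0
  step 1: slow=1, fast=2
  step 2: slow=2, fast=4
  step 3: fast -> None, no cycle

Cycle: no


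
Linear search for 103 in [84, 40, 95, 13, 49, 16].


i=0: 84!=103
i=1: 40!=103
i=2: 95!=103
i=3: 13!=103
i=4: 49!=103
i=5: 16!=103

Not found, 6 comps


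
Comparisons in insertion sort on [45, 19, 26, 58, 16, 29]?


Algorithm: insertion sort
Input: [45, 19, 26, 58, 16, 29]
Sorted: [16, 19, 26, 29, 45, 58]

11


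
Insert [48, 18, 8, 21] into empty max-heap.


Insert 48: [48]
Insert 18: [48, 18]
Insert 8: [48, 18, 8]
Insert 21: [48, 21, 8, 18]

Final heap: [48, 21, 8, 18]


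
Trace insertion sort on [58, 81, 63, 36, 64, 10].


Initial: [58, 81, 63, 36, 64, 10]
Insert 81: [58, 81, 63, 36, 64, 10]
Insert 63: [58, 63, 81, 36, 64, 10]
Insert 36: [36, 58, 63, 81, 64, 10]
Insert 64: [36, 58, 63, 64, 81, 10]
Insert 10: [10, 36, 58, 63, 64, 81]

Sorted: [10, 36, 58, 63, 64, 81]


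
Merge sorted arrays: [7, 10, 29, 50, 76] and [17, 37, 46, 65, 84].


Take 7 from A
Take 10 from A
Take 17 from B
Take 29 from A
Take 37 from B
Take 46 from B
Take 50 from A
Take 65 from B
Take 76 from A

Merged: [7, 10, 17, 29, 37, 46, 50, 65, 76, 84]


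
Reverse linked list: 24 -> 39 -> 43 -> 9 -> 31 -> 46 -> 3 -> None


Step 1: curr=24, set curr.next=prev(None) | reversed so far: 24
Step 2: curr=39, set curr.next=prev(24) | reversed so far: 39 -> 24
Step 3: curr=43, set curr.next=prev(39) | reversed so far: 43 -> 39 -> 24
Step 4: curr=9, set curr.next=prev(43) | reversed so far: 9 -> 43 -> 39 -> 24
Step 5: curr=31, set curr.next=prev(9) | reversed so far: 31 -> 9 -> 43 -> 39 -> 24
Step 6: curr=46, set curr.next=prev(31) | reversed so far: 46 -> 31 -> 9 -> 43 -> 39 -> 24
Step 7: curr=3, set curr.next=prev(46) | reversed so far: 3 -> 46 -> 31 -> 9 -> 43 -> 39 -> 24

3 -> 46 -> 31 -> 9 -> 43 -> 39 -> 24 -> None


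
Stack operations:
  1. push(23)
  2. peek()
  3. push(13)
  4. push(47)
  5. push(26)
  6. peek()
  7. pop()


push(23) -> [23]
peek()->23
push(13) -> [23, 13]
push(47) -> [23, 13, 47]
push(26) -> [23, 13, 47, 26]
peek()->26
pop()->26, [23, 13, 47]

Final stack: [23, 13, 47]


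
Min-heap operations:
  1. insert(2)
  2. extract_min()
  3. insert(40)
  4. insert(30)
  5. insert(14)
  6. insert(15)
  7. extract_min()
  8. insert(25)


insert(2) -> [2]
extract_min()->2, []
insert(40) -> [40]
insert(30) -> [30, 40]
insert(14) -> [14, 40, 30]
insert(15) -> [14, 15, 30, 40]
extract_min()->14, [15, 40, 30]
insert(25) -> [15, 25, 30, 40]

Final heap: [15, 25, 30, 40]


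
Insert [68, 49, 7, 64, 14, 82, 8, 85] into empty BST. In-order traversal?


Insert 68: root
Insert 49: L from 68
Insert 7: L from 68 -> L from 49
Insert 64: L from 68 -> R from 49
Insert 14: L from 68 -> L from 49 -> R from 7
Insert 82: R from 68
Insert 8: L from 68 -> L from 49 -> R from 7 -> L from 14
Insert 85: R from 68 -> R from 82

In-order: [7, 8, 14, 49, 64, 68, 82, 85]


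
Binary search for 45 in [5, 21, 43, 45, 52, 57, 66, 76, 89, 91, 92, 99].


Step 1: lo=0, hi=11, mid=5, val=57
Step 2: lo=0, hi=4, mid=2, val=43
Step 3: lo=3, hi=4, mid=3, val=45

Found at index 3


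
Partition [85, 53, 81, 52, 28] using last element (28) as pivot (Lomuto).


Pivot: 28
Place pivot at 0: [28, 53, 81, 52, 85]

Partitioned: [28, 53, 81, 52, 85]


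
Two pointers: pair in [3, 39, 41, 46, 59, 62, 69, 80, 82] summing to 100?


lo=0(3)+hi=8(82)=85
lo=1(39)+hi=8(82)=121
lo=1(39)+hi=7(80)=119
lo=1(39)+hi=6(69)=108
lo=1(39)+hi=5(62)=101
lo=1(39)+hi=4(59)=98
lo=2(41)+hi=4(59)=100

Yes: 41+59=100


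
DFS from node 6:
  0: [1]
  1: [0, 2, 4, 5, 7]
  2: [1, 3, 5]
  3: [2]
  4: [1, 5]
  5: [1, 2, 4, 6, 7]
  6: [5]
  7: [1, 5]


Visit 6, push [5]
Visit 5, push [7, 4, 2, 1]
Visit 1, push [7, 4, 2, 0]
Visit 0, push []
Visit 2, push [3]
Visit 3, push []
Visit 4, push []
Visit 7, push []

DFS order: [6, 5, 1, 0, 2, 3, 4, 7]


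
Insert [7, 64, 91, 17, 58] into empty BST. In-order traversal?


Insert 7: root
Insert 64: R from 7
Insert 91: R from 7 -> R from 64
Insert 17: R from 7 -> L from 64
Insert 58: R from 7 -> L from 64 -> R from 17

In-order: [7, 17, 58, 64, 91]


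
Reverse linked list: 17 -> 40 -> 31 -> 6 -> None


Step 1: curr=17, set curr.next=prev(None) | reversed so far: 17
Step 2: curr=40, set curr.next=prev(17) | reversed so far: 40 -> 17
Step 3: curr=31, set curr.next=prev(40) | reversed so far: 31 -> 40 -> 17
Step 4: curr=6, set curr.next=prev(31) | reversed so far: 6 -> 31 -> 40 -> 17

6 -> 31 -> 40 -> 17 -> None


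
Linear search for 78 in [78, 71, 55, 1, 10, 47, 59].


i=0: 78==78 found!

Found at 0, 1 comps


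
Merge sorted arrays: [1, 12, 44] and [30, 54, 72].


Take 1 from A
Take 12 from A
Take 30 from B
Take 44 from A

Merged: [1, 12, 30, 44, 54, 72]


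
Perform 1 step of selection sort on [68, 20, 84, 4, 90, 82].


Initial: [68, 20, 84, 4, 90, 82]
Step 1: min=4 at 3
  Swap: [4, 20, 84, 68, 90, 82]

After 1 step: [4, 20, 84, 68, 90, 82]


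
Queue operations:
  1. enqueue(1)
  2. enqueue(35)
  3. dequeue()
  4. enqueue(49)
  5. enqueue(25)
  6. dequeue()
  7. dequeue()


enqueue(1) -> [1]
enqueue(35) -> [1, 35]
dequeue()->1, [35]
enqueue(49) -> [35, 49]
enqueue(25) -> [35, 49, 25]
dequeue()->35, [49, 25]
dequeue()->49, [25]

Final queue: [25]
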